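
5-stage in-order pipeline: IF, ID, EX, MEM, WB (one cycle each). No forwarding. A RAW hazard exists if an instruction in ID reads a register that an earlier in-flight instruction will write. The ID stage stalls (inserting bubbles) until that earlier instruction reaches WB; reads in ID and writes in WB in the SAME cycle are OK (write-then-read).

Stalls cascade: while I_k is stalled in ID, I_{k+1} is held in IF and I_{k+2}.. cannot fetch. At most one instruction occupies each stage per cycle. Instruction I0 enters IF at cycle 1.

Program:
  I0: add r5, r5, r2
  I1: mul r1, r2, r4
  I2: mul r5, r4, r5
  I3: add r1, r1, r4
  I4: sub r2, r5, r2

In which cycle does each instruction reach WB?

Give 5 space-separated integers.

I0 add r5 <- r5,r2: IF@1 ID@2 stall=0 (-) EX@3 MEM@4 WB@5
I1 mul r1 <- r2,r4: IF@2 ID@3 stall=0 (-) EX@4 MEM@5 WB@6
I2 mul r5 <- r4,r5: IF@3 ID@4 stall=1 (RAW on I0.r5 (WB@5)) EX@6 MEM@7 WB@8
I3 add r1 <- r1,r4: IF@4 ID@6 stall=0 (-) EX@7 MEM@8 WB@9
I4 sub r2 <- r5,r2: IF@6 ID@7 stall=1 (RAW on I2.r5 (WB@8)) EX@9 MEM@10 WB@11

Answer: 5 6 8 9 11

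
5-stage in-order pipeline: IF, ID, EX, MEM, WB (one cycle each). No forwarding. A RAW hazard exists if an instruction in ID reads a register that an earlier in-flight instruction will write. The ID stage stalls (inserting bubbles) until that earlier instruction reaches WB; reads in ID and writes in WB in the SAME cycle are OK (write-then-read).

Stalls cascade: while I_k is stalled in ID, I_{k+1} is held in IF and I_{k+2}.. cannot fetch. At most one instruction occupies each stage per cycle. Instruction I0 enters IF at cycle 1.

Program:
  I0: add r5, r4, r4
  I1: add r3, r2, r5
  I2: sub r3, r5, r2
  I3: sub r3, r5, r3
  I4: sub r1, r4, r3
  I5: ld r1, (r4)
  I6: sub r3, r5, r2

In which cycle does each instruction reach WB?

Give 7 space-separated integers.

Answer: 5 8 9 12 15 16 17

Derivation:
I0 add r5 <- r4,r4: IF@1 ID@2 stall=0 (-) EX@3 MEM@4 WB@5
I1 add r3 <- r2,r5: IF@2 ID@3 stall=2 (RAW on I0.r5 (WB@5)) EX@6 MEM@7 WB@8
I2 sub r3 <- r5,r2: IF@3 ID@6 stall=0 (-) EX@7 MEM@8 WB@9
I3 sub r3 <- r5,r3: IF@6 ID@7 stall=2 (RAW on I2.r3 (WB@9)) EX@10 MEM@11 WB@12
I4 sub r1 <- r4,r3: IF@7 ID@10 stall=2 (RAW on I3.r3 (WB@12)) EX@13 MEM@14 WB@15
I5 ld r1 <- r4: IF@10 ID@13 stall=0 (-) EX@14 MEM@15 WB@16
I6 sub r3 <- r5,r2: IF@13 ID@14 stall=0 (-) EX@15 MEM@16 WB@17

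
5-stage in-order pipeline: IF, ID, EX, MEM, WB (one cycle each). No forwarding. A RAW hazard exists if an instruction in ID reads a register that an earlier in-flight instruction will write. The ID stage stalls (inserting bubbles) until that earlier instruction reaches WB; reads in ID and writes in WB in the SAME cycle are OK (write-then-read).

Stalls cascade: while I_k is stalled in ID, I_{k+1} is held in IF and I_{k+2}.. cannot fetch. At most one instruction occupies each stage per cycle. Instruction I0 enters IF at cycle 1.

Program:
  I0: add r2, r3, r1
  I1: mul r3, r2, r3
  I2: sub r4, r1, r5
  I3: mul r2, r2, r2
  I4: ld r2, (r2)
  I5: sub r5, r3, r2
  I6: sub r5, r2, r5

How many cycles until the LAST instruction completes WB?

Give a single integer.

Answer: 19

Derivation:
I0 add r2 <- r3,r1: IF@1 ID@2 stall=0 (-) EX@3 MEM@4 WB@5
I1 mul r3 <- r2,r3: IF@2 ID@3 stall=2 (RAW on I0.r2 (WB@5)) EX@6 MEM@7 WB@8
I2 sub r4 <- r1,r5: IF@3 ID@6 stall=0 (-) EX@7 MEM@8 WB@9
I3 mul r2 <- r2,r2: IF@6 ID@7 stall=0 (-) EX@8 MEM@9 WB@10
I4 ld r2 <- r2: IF@7 ID@8 stall=2 (RAW on I3.r2 (WB@10)) EX@11 MEM@12 WB@13
I5 sub r5 <- r3,r2: IF@8 ID@11 stall=2 (RAW on I4.r2 (WB@13)) EX@14 MEM@15 WB@16
I6 sub r5 <- r2,r5: IF@11 ID@14 stall=2 (RAW on I5.r5 (WB@16)) EX@17 MEM@18 WB@19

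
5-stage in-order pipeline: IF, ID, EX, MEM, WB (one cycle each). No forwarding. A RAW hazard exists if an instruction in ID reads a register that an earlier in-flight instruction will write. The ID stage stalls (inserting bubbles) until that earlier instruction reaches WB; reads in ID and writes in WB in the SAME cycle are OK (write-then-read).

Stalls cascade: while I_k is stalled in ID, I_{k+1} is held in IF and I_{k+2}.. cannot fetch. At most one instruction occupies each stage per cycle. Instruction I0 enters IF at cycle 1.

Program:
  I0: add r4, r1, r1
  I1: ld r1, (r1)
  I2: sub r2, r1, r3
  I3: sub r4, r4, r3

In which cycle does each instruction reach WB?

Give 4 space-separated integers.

I0 add r4 <- r1,r1: IF@1 ID@2 stall=0 (-) EX@3 MEM@4 WB@5
I1 ld r1 <- r1: IF@2 ID@3 stall=0 (-) EX@4 MEM@5 WB@6
I2 sub r2 <- r1,r3: IF@3 ID@4 stall=2 (RAW on I1.r1 (WB@6)) EX@7 MEM@8 WB@9
I3 sub r4 <- r4,r3: IF@4 ID@7 stall=0 (-) EX@8 MEM@9 WB@10

Answer: 5 6 9 10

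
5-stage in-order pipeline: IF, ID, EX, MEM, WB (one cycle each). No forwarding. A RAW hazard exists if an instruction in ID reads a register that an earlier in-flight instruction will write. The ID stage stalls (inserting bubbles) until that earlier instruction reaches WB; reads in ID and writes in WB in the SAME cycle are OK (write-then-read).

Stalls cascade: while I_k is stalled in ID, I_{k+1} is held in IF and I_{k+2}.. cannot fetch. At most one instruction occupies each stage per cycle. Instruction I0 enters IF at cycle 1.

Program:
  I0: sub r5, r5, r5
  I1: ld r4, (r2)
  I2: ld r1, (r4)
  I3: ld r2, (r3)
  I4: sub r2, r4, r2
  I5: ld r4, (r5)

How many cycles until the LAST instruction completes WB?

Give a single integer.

I0 sub r5 <- r5,r5: IF@1 ID@2 stall=0 (-) EX@3 MEM@4 WB@5
I1 ld r4 <- r2: IF@2 ID@3 stall=0 (-) EX@4 MEM@5 WB@6
I2 ld r1 <- r4: IF@3 ID@4 stall=2 (RAW on I1.r4 (WB@6)) EX@7 MEM@8 WB@9
I3 ld r2 <- r3: IF@4 ID@7 stall=0 (-) EX@8 MEM@9 WB@10
I4 sub r2 <- r4,r2: IF@7 ID@8 stall=2 (RAW on I3.r2 (WB@10)) EX@11 MEM@12 WB@13
I5 ld r4 <- r5: IF@8 ID@11 stall=0 (-) EX@12 MEM@13 WB@14

Answer: 14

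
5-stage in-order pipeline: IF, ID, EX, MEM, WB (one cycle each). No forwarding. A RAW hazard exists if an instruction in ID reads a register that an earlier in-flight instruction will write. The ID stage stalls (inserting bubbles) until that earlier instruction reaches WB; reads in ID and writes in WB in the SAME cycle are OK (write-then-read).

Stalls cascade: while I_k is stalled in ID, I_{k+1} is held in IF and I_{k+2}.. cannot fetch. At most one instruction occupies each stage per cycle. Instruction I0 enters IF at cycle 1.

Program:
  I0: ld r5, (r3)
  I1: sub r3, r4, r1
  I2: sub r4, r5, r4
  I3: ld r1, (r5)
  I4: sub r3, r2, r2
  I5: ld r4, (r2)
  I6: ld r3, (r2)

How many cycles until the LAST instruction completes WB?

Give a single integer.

Answer: 12

Derivation:
I0 ld r5 <- r3: IF@1 ID@2 stall=0 (-) EX@3 MEM@4 WB@5
I1 sub r3 <- r4,r1: IF@2 ID@3 stall=0 (-) EX@4 MEM@5 WB@6
I2 sub r4 <- r5,r4: IF@3 ID@4 stall=1 (RAW on I0.r5 (WB@5)) EX@6 MEM@7 WB@8
I3 ld r1 <- r5: IF@4 ID@6 stall=0 (-) EX@7 MEM@8 WB@9
I4 sub r3 <- r2,r2: IF@6 ID@7 stall=0 (-) EX@8 MEM@9 WB@10
I5 ld r4 <- r2: IF@7 ID@8 stall=0 (-) EX@9 MEM@10 WB@11
I6 ld r3 <- r2: IF@8 ID@9 stall=0 (-) EX@10 MEM@11 WB@12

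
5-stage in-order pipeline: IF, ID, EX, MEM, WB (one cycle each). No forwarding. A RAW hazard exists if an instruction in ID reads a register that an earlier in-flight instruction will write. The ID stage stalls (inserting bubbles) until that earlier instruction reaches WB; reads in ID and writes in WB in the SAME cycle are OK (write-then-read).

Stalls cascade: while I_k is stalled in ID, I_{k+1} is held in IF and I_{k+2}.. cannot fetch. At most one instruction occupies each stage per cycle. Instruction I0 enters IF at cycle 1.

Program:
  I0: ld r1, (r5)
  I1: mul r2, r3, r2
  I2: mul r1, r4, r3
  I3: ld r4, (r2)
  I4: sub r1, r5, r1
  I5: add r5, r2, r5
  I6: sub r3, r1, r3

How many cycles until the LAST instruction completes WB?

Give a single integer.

I0 ld r1 <- r5: IF@1 ID@2 stall=0 (-) EX@3 MEM@4 WB@5
I1 mul r2 <- r3,r2: IF@2 ID@3 stall=0 (-) EX@4 MEM@5 WB@6
I2 mul r1 <- r4,r3: IF@3 ID@4 stall=0 (-) EX@5 MEM@6 WB@7
I3 ld r4 <- r2: IF@4 ID@5 stall=1 (RAW on I1.r2 (WB@6)) EX@7 MEM@8 WB@9
I4 sub r1 <- r5,r1: IF@5 ID@7 stall=0 (-) EX@8 MEM@9 WB@10
I5 add r5 <- r2,r5: IF@7 ID@8 stall=0 (-) EX@9 MEM@10 WB@11
I6 sub r3 <- r1,r3: IF@8 ID@9 stall=1 (RAW on I4.r1 (WB@10)) EX@11 MEM@12 WB@13

Answer: 13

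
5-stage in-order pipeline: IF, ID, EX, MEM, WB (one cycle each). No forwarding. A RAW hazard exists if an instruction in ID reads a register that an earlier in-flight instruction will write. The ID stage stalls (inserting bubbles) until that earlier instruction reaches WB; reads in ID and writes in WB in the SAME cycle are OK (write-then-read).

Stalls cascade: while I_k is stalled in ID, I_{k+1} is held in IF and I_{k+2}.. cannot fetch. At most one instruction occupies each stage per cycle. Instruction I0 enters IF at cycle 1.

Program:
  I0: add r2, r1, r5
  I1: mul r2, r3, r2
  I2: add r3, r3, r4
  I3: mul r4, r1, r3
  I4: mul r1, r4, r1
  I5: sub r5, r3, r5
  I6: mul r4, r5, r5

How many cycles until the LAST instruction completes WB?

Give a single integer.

Answer: 19

Derivation:
I0 add r2 <- r1,r5: IF@1 ID@2 stall=0 (-) EX@3 MEM@4 WB@5
I1 mul r2 <- r3,r2: IF@2 ID@3 stall=2 (RAW on I0.r2 (WB@5)) EX@6 MEM@7 WB@8
I2 add r3 <- r3,r4: IF@3 ID@6 stall=0 (-) EX@7 MEM@8 WB@9
I3 mul r4 <- r1,r3: IF@6 ID@7 stall=2 (RAW on I2.r3 (WB@9)) EX@10 MEM@11 WB@12
I4 mul r1 <- r4,r1: IF@7 ID@10 stall=2 (RAW on I3.r4 (WB@12)) EX@13 MEM@14 WB@15
I5 sub r5 <- r3,r5: IF@10 ID@13 stall=0 (-) EX@14 MEM@15 WB@16
I6 mul r4 <- r5,r5: IF@13 ID@14 stall=2 (RAW on I5.r5 (WB@16)) EX@17 MEM@18 WB@19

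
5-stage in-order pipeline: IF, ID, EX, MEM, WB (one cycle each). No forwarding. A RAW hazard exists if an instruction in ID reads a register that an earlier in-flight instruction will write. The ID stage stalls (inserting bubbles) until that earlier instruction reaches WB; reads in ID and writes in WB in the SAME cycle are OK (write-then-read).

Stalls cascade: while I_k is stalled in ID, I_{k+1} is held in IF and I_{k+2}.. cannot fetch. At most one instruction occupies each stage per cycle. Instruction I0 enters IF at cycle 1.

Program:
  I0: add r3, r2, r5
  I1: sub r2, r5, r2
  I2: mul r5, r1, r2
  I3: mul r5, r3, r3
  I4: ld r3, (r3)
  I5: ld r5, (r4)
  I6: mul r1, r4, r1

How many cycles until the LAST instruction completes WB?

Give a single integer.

Answer: 13

Derivation:
I0 add r3 <- r2,r5: IF@1 ID@2 stall=0 (-) EX@3 MEM@4 WB@5
I1 sub r2 <- r5,r2: IF@2 ID@3 stall=0 (-) EX@4 MEM@5 WB@6
I2 mul r5 <- r1,r2: IF@3 ID@4 stall=2 (RAW on I1.r2 (WB@6)) EX@7 MEM@8 WB@9
I3 mul r5 <- r3,r3: IF@4 ID@7 stall=0 (-) EX@8 MEM@9 WB@10
I4 ld r3 <- r3: IF@7 ID@8 stall=0 (-) EX@9 MEM@10 WB@11
I5 ld r5 <- r4: IF@8 ID@9 stall=0 (-) EX@10 MEM@11 WB@12
I6 mul r1 <- r4,r1: IF@9 ID@10 stall=0 (-) EX@11 MEM@12 WB@13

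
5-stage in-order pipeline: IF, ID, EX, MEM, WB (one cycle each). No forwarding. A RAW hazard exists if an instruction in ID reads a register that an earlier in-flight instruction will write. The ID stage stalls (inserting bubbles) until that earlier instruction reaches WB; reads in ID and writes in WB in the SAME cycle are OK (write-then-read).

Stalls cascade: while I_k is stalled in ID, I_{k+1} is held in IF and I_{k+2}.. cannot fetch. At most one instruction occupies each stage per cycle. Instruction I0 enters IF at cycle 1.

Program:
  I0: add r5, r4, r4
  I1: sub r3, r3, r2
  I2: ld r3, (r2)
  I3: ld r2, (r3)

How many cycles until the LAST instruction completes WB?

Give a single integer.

Answer: 10

Derivation:
I0 add r5 <- r4,r4: IF@1 ID@2 stall=0 (-) EX@3 MEM@4 WB@5
I1 sub r3 <- r3,r2: IF@2 ID@3 stall=0 (-) EX@4 MEM@5 WB@6
I2 ld r3 <- r2: IF@3 ID@4 stall=0 (-) EX@5 MEM@6 WB@7
I3 ld r2 <- r3: IF@4 ID@5 stall=2 (RAW on I2.r3 (WB@7)) EX@8 MEM@9 WB@10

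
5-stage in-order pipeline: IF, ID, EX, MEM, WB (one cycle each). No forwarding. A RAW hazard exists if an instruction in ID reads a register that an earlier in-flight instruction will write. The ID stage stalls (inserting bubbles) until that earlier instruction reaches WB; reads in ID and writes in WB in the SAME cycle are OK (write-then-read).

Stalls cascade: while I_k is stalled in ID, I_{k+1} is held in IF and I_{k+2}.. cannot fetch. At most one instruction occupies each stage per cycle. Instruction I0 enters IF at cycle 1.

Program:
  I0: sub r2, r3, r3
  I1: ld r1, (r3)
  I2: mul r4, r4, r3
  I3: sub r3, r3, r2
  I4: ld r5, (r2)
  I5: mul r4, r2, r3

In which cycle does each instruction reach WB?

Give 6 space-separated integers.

I0 sub r2 <- r3,r3: IF@1 ID@2 stall=0 (-) EX@3 MEM@4 WB@5
I1 ld r1 <- r3: IF@2 ID@3 stall=0 (-) EX@4 MEM@5 WB@6
I2 mul r4 <- r4,r3: IF@3 ID@4 stall=0 (-) EX@5 MEM@6 WB@7
I3 sub r3 <- r3,r2: IF@4 ID@5 stall=0 (-) EX@6 MEM@7 WB@8
I4 ld r5 <- r2: IF@5 ID@6 stall=0 (-) EX@7 MEM@8 WB@9
I5 mul r4 <- r2,r3: IF@6 ID@7 stall=1 (RAW on I3.r3 (WB@8)) EX@9 MEM@10 WB@11

Answer: 5 6 7 8 9 11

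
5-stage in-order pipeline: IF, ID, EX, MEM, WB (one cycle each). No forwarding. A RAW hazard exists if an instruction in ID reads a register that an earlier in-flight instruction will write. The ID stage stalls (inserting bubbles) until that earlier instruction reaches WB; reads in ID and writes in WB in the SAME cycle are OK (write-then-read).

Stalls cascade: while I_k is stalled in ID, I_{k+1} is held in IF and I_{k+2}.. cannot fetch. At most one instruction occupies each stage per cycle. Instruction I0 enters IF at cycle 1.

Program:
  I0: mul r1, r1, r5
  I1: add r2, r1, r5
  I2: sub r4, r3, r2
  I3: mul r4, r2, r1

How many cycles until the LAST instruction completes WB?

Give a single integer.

I0 mul r1 <- r1,r5: IF@1 ID@2 stall=0 (-) EX@3 MEM@4 WB@5
I1 add r2 <- r1,r5: IF@2 ID@3 stall=2 (RAW on I0.r1 (WB@5)) EX@6 MEM@7 WB@8
I2 sub r4 <- r3,r2: IF@3 ID@6 stall=2 (RAW on I1.r2 (WB@8)) EX@9 MEM@10 WB@11
I3 mul r4 <- r2,r1: IF@6 ID@9 stall=0 (-) EX@10 MEM@11 WB@12

Answer: 12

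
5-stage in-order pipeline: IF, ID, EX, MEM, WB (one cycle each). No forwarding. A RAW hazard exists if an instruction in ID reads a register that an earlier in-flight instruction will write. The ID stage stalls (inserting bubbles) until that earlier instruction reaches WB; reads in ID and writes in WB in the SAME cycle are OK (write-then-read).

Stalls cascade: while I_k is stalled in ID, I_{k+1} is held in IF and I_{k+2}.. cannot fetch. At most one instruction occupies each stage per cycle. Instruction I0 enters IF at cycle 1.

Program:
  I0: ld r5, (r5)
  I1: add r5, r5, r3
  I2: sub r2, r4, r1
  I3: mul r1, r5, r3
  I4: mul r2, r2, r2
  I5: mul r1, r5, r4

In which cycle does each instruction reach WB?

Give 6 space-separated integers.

I0 ld r5 <- r5: IF@1 ID@2 stall=0 (-) EX@3 MEM@4 WB@5
I1 add r5 <- r5,r3: IF@2 ID@3 stall=2 (RAW on I0.r5 (WB@5)) EX@6 MEM@7 WB@8
I2 sub r2 <- r4,r1: IF@3 ID@6 stall=0 (-) EX@7 MEM@8 WB@9
I3 mul r1 <- r5,r3: IF@6 ID@7 stall=1 (RAW on I1.r5 (WB@8)) EX@9 MEM@10 WB@11
I4 mul r2 <- r2,r2: IF@7 ID@9 stall=0 (-) EX@10 MEM@11 WB@12
I5 mul r1 <- r5,r4: IF@9 ID@10 stall=0 (-) EX@11 MEM@12 WB@13

Answer: 5 8 9 11 12 13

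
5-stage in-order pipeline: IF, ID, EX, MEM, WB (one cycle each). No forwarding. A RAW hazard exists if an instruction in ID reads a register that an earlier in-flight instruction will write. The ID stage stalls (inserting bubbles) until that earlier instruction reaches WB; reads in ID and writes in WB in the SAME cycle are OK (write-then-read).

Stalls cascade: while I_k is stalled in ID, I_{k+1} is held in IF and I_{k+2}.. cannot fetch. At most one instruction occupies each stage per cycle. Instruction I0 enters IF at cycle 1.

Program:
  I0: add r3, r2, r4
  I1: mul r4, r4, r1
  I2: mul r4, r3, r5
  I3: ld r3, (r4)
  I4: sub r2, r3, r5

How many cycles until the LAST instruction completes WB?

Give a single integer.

I0 add r3 <- r2,r4: IF@1 ID@2 stall=0 (-) EX@3 MEM@4 WB@5
I1 mul r4 <- r4,r1: IF@2 ID@3 stall=0 (-) EX@4 MEM@5 WB@6
I2 mul r4 <- r3,r5: IF@3 ID@4 stall=1 (RAW on I0.r3 (WB@5)) EX@6 MEM@7 WB@8
I3 ld r3 <- r4: IF@4 ID@6 stall=2 (RAW on I2.r4 (WB@8)) EX@9 MEM@10 WB@11
I4 sub r2 <- r3,r5: IF@6 ID@9 stall=2 (RAW on I3.r3 (WB@11)) EX@12 MEM@13 WB@14

Answer: 14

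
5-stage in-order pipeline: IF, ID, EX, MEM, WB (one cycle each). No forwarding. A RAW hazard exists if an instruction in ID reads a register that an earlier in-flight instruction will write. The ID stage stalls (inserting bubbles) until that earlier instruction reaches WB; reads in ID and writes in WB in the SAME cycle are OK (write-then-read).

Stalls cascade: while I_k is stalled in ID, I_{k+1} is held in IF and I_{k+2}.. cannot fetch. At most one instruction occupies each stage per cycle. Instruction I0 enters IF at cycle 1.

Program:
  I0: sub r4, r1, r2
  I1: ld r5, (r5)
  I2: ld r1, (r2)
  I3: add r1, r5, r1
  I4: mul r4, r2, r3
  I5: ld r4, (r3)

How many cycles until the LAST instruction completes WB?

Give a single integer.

Answer: 12

Derivation:
I0 sub r4 <- r1,r2: IF@1 ID@2 stall=0 (-) EX@3 MEM@4 WB@5
I1 ld r5 <- r5: IF@2 ID@3 stall=0 (-) EX@4 MEM@5 WB@6
I2 ld r1 <- r2: IF@3 ID@4 stall=0 (-) EX@5 MEM@6 WB@7
I3 add r1 <- r5,r1: IF@4 ID@5 stall=2 (RAW on I2.r1 (WB@7)) EX@8 MEM@9 WB@10
I4 mul r4 <- r2,r3: IF@5 ID@8 stall=0 (-) EX@9 MEM@10 WB@11
I5 ld r4 <- r3: IF@8 ID@9 stall=0 (-) EX@10 MEM@11 WB@12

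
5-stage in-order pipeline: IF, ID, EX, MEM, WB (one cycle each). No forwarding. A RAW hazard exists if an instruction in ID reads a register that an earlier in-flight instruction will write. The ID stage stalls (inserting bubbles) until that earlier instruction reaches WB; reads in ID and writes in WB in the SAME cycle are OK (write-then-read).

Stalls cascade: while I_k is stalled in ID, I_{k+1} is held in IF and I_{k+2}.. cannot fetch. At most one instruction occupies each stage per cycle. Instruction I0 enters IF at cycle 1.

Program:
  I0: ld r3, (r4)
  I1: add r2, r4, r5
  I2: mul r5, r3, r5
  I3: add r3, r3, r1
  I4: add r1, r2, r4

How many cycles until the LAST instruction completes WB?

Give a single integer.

Answer: 10

Derivation:
I0 ld r3 <- r4: IF@1 ID@2 stall=0 (-) EX@3 MEM@4 WB@5
I1 add r2 <- r4,r5: IF@2 ID@3 stall=0 (-) EX@4 MEM@5 WB@6
I2 mul r5 <- r3,r5: IF@3 ID@4 stall=1 (RAW on I0.r3 (WB@5)) EX@6 MEM@7 WB@8
I3 add r3 <- r3,r1: IF@4 ID@6 stall=0 (-) EX@7 MEM@8 WB@9
I4 add r1 <- r2,r4: IF@6 ID@7 stall=0 (-) EX@8 MEM@9 WB@10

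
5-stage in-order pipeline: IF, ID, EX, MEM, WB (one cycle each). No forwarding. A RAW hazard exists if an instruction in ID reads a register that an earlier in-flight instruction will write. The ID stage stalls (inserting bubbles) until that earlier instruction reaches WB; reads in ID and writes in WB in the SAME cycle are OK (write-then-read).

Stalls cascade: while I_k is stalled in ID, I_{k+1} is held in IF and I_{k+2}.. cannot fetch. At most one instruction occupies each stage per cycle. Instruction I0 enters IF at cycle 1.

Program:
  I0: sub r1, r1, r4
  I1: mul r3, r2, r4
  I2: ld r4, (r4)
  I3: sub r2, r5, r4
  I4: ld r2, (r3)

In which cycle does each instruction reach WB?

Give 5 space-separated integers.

Answer: 5 6 7 10 11

Derivation:
I0 sub r1 <- r1,r4: IF@1 ID@2 stall=0 (-) EX@3 MEM@4 WB@5
I1 mul r3 <- r2,r4: IF@2 ID@3 stall=0 (-) EX@4 MEM@5 WB@6
I2 ld r4 <- r4: IF@3 ID@4 stall=0 (-) EX@5 MEM@6 WB@7
I3 sub r2 <- r5,r4: IF@4 ID@5 stall=2 (RAW on I2.r4 (WB@7)) EX@8 MEM@9 WB@10
I4 ld r2 <- r3: IF@5 ID@8 stall=0 (-) EX@9 MEM@10 WB@11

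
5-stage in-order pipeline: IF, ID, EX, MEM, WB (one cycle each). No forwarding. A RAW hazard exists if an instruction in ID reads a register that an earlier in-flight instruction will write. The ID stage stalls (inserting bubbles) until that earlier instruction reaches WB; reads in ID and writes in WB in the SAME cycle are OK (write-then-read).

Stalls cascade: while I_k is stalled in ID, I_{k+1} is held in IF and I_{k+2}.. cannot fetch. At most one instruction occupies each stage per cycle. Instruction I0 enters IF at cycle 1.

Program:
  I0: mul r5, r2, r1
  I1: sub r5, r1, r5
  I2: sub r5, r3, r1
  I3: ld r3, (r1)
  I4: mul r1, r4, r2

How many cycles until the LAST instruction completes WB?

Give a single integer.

Answer: 11

Derivation:
I0 mul r5 <- r2,r1: IF@1 ID@2 stall=0 (-) EX@3 MEM@4 WB@5
I1 sub r5 <- r1,r5: IF@2 ID@3 stall=2 (RAW on I0.r5 (WB@5)) EX@6 MEM@7 WB@8
I2 sub r5 <- r3,r1: IF@3 ID@6 stall=0 (-) EX@7 MEM@8 WB@9
I3 ld r3 <- r1: IF@6 ID@7 stall=0 (-) EX@8 MEM@9 WB@10
I4 mul r1 <- r4,r2: IF@7 ID@8 stall=0 (-) EX@9 MEM@10 WB@11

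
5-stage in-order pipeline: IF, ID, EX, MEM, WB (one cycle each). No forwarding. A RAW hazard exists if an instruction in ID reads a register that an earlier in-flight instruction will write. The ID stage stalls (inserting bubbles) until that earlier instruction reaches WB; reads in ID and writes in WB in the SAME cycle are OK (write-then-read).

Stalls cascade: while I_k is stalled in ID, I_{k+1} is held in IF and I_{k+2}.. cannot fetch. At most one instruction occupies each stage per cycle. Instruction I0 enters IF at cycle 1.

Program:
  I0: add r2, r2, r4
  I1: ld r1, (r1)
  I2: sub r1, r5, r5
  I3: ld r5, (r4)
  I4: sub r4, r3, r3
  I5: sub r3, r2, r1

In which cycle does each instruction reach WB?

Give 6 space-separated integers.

Answer: 5 6 7 8 9 10

Derivation:
I0 add r2 <- r2,r4: IF@1 ID@2 stall=0 (-) EX@3 MEM@4 WB@5
I1 ld r1 <- r1: IF@2 ID@3 stall=0 (-) EX@4 MEM@5 WB@6
I2 sub r1 <- r5,r5: IF@3 ID@4 stall=0 (-) EX@5 MEM@6 WB@7
I3 ld r5 <- r4: IF@4 ID@5 stall=0 (-) EX@6 MEM@7 WB@8
I4 sub r4 <- r3,r3: IF@5 ID@6 stall=0 (-) EX@7 MEM@8 WB@9
I5 sub r3 <- r2,r1: IF@6 ID@7 stall=0 (-) EX@8 MEM@9 WB@10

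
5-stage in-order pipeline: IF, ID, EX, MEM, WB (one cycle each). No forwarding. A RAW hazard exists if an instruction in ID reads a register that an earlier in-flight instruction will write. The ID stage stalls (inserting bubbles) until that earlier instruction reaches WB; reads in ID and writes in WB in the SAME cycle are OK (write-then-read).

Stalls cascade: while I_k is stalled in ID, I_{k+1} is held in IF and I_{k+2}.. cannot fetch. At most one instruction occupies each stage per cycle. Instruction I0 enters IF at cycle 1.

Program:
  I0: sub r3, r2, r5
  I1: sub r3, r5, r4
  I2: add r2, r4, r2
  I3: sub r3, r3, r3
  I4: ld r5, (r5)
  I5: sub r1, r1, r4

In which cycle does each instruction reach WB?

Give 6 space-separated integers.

I0 sub r3 <- r2,r5: IF@1 ID@2 stall=0 (-) EX@3 MEM@4 WB@5
I1 sub r3 <- r5,r4: IF@2 ID@3 stall=0 (-) EX@4 MEM@5 WB@6
I2 add r2 <- r4,r2: IF@3 ID@4 stall=0 (-) EX@5 MEM@6 WB@7
I3 sub r3 <- r3,r3: IF@4 ID@5 stall=1 (RAW on I1.r3 (WB@6)) EX@7 MEM@8 WB@9
I4 ld r5 <- r5: IF@5 ID@7 stall=0 (-) EX@8 MEM@9 WB@10
I5 sub r1 <- r1,r4: IF@7 ID@8 stall=0 (-) EX@9 MEM@10 WB@11

Answer: 5 6 7 9 10 11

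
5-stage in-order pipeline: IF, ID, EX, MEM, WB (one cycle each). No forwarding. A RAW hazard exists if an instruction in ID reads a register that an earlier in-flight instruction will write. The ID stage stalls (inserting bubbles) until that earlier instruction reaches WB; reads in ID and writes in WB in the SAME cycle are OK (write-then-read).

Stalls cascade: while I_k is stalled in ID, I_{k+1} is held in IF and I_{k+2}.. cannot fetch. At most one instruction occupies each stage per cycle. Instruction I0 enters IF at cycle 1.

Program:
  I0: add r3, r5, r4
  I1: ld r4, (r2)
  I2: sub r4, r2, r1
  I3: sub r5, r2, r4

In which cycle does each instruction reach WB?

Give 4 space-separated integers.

I0 add r3 <- r5,r4: IF@1 ID@2 stall=0 (-) EX@3 MEM@4 WB@5
I1 ld r4 <- r2: IF@2 ID@3 stall=0 (-) EX@4 MEM@5 WB@6
I2 sub r4 <- r2,r1: IF@3 ID@4 stall=0 (-) EX@5 MEM@6 WB@7
I3 sub r5 <- r2,r4: IF@4 ID@5 stall=2 (RAW on I2.r4 (WB@7)) EX@8 MEM@9 WB@10

Answer: 5 6 7 10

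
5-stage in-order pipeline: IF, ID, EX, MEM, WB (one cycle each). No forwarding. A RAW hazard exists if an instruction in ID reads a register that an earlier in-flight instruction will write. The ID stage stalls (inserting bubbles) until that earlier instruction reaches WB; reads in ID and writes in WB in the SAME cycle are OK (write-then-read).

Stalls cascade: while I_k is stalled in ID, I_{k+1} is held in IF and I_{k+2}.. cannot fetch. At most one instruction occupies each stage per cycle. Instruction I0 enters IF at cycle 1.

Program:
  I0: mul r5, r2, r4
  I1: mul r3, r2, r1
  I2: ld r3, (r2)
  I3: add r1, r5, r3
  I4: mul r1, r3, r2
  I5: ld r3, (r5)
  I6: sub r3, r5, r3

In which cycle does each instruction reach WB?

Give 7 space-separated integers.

Answer: 5 6 7 10 11 12 15

Derivation:
I0 mul r5 <- r2,r4: IF@1 ID@2 stall=0 (-) EX@3 MEM@4 WB@5
I1 mul r3 <- r2,r1: IF@2 ID@3 stall=0 (-) EX@4 MEM@5 WB@6
I2 ld r3 <- r2: IF@3 ID@4 stall=0 (-) EX@5 MEM@6 WB@7
I3 add r1 <- r5,r3: IF@4 ID@5 stall=2 (RAW on I2.r3 (WB@7)) EX@8 MEM@9 WB@10
I4 mul r1 <- r3,r2: IF@5 ID@8 stall=0 (-) EX@9 MEM@10 WB@11
I5 ld r3 <- r5: IF@8 ID@9 stall=0 (-) EX@10 MEM@11 WB@12
I6 sub r3 <- r5,r3: IF@9 ID@10 stall=2 (RAW on I5.r3 (WB@12)) EX@13 MEM@14 WB@15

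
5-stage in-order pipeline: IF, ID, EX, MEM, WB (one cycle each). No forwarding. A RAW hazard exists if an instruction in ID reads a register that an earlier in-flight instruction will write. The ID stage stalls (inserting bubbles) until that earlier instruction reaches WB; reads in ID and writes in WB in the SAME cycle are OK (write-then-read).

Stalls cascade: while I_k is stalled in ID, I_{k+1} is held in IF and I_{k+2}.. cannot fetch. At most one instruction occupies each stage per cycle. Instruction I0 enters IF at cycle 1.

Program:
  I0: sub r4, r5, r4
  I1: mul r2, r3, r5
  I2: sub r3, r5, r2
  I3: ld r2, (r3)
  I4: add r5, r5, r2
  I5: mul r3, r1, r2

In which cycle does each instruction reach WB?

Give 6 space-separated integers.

Answer: 5 6 9 12 15 16

Derivation:
I0 sub r4 <- r5,r4: IF@1 ID@2 stall=0 (-) EX@3 MEM@4 WB@5
I1 mul r2 <- r3,r5: IF@2 ID@3 stall=0 (-) EX@4 MEM@5 WB@6
I2 sub r3 <- r5,r2: IF@3 ID@4 stall=2 (RAW on I1.r2 (WB@6)) EX@7 MEM@8 WB@9
I3 ld r2 <- r3: IF@4 ID@7 stall=2 (RAW on I2.r3 (WB@9)) EX@10 MEM@11 WB@12
I4 add r5 <- r5,r2: IF@7 ID@10 stall=2 (RAW on I3.r2 (WB@12)) EX@13 MEM@14 WB@15
I5 mul r3 <- r1,r2: IF@10 ID@13 stall=0 (-) EX@14 MEM@15 WB@16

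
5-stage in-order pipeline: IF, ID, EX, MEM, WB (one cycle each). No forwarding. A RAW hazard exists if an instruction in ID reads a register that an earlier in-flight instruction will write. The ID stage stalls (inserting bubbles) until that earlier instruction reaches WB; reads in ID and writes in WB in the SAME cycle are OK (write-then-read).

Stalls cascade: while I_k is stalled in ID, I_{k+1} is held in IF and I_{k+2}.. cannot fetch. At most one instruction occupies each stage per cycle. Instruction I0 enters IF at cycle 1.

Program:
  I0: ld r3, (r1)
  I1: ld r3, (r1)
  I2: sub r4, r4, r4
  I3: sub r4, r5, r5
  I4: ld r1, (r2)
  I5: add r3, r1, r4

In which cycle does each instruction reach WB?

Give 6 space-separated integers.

Answer: 5 6 7 8 9 12

Derivation:
I0 ld r3 <- r1: IF@1 ID@2 stall=0 (-) EX@3 MEM@4 WB@5
I1 ld r3 <- r1: IF@2 ID@3 stall=0 (-) EX@4 MEM@5 WB@6
I2 sub r4 <- r4,r4: IF@3 ID@4 stall=0 (-) EX@5 MEM@6 WB@7
I3 sub r4 <- r5,r5: IF@4 ID@5 stall=0 (-) EX@6 MEM@7 WB@8
I4 ld r1 <- r2: IF@5 ID@6 stall=0 (-) EX@7 MEM@8 WB@9
I5 add r3 <- r1,r4: IF@6 ID@7 stall=2 (RAW on I4.r1 (WB@9)) EX@10 MEM@11 WB@12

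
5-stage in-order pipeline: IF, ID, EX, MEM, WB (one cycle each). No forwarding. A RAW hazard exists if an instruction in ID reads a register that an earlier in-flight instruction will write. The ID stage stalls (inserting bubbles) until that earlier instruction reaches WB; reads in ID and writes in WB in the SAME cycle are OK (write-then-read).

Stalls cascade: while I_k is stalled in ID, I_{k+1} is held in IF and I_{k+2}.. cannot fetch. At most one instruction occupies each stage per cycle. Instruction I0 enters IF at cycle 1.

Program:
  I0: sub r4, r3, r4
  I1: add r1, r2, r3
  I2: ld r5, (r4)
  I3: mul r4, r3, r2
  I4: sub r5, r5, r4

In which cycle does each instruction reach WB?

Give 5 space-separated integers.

I0 sub r4 <- r3,r4: IF@1 ID@2 stall=0 (-) EX@3 MEM@4 WB@5
I1 add r1 <- r2,r3: IF@2 ID@3 stall=0 (-) EX@4 MEM@5 WB@6
I2 ld r5 <- r4: IF@3 ID@4 stall=1 (RAW on I0.r4 (WB@5)) EX@6 MEM@7 WB@8
I3 mul r4 <- r3,r2: IF@4 ID@6 stall=0 (-) EX@7 MEM@8 WB@9
I4 sub r5 <- r5,r4: IF@6 ID@7 stall=2 (RAW on I3.r4 (WB@9)) EX@10 MEM@11 WB@12

Answer: 5 6 8 9 12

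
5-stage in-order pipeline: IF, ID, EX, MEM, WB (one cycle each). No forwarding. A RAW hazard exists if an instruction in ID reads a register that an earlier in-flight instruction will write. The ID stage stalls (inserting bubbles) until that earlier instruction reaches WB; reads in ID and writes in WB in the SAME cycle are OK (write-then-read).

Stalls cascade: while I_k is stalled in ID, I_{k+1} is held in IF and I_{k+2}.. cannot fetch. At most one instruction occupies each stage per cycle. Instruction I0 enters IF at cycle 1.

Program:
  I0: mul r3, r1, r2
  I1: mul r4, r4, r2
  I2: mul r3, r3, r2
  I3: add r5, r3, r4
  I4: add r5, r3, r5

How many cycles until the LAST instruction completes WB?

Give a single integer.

Answer: 14

Derivation:
I0 mul r3 <- r1,r2: IF@1 ID@2 stall=0 (-) EX@3 MEM@4 WB@5
I1 mul r4 <- r4,r2: IF@2 ID@3 stall=0 (-) EX@4 MEM@5 WB@6
I2 mul r3 <- r3,r2: IF@3 ID@4 stall=1 (RAW on I0.r3 (WB@5)) EX@6 MEM@7 WB@8
I3 add r5 <- r3,r4: IF@4 ID@6 stall=2 (RAW on I2.r3 (WB@8)) EX@9 MEM@10 WB@11
I4 add r5 <- r3,r5: IF@6 ID@9 stall=2 (RAW on I3.r5 (WB@11)) EX@12 MEM@13 WB@14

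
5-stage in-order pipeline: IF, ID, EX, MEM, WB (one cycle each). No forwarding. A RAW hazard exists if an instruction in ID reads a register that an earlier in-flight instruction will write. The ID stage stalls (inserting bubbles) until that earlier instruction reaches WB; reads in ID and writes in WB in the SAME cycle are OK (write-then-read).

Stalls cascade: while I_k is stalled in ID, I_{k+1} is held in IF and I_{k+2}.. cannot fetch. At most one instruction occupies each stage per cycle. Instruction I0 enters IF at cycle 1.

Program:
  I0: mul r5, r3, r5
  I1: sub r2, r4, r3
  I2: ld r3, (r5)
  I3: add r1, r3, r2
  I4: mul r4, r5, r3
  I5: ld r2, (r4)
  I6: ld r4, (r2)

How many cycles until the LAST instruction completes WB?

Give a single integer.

Answer: 18

Derivation:
I0 mul r5 <- r3,r5: IF@1 ID@2 stall=0 (-) EX@3 MEM@4 WB@5
I1 sub r2 <- r4,r3: IF@2 ID@3 stall=0 (-) EX@4 MEM@5 WB@6
I2 ld r3 <- r5: IF@3 ID@4 stall=1 (RAW on I0.r5 (WB@5)) EX@6 MEM@7 WB@8
I3 add r1 <- r3,r2: IF@4 ID@6 stall=2 (RAW on I2.r3 (WB@8)) EX@9 MEM@10 WB@11
I4 mul r4 <- r5,r3: IF@6 ID@9 stall=0 (-) EX@10 MEM@11 WB@12
I5 ld r2 <- r4: IF@9 ID@10 stall=2 (RAW on I4.r4 (WB@12)) EX@13 MEM@14 WB@15
I6 ld r4 <- r2: IF@10 ID@13 stall=2 (RAW on I5.r2 (WB@15)) EX@16 MEM@17 WB@18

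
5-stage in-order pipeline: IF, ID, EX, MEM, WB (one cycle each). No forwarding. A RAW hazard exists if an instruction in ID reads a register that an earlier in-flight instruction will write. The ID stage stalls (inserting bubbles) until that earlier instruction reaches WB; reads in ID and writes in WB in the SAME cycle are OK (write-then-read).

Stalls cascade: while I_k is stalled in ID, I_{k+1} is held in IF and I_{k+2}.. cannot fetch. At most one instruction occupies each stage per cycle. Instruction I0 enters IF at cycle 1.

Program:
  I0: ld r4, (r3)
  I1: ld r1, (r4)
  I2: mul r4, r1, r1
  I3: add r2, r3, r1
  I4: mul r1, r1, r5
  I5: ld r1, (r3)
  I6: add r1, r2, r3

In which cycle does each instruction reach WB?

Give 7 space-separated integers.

Answer: 5 8 11 12 13 14 15

Derivation:
I0 ld r4 <- r3: IF@1 ID@2 stall=0 (-) EX@3 MEM@4 WB@5
I1 ld r1 <- r4: IF@2 ID@3 stall=2 (RAW on I0.r4 (WB@5)) EX@6 MEM@7 WB@8
I2 mul r4 <- r1,r1: IF@3 ID@6 stall=2 (RAW on I1.r1 (WB@8)) EX@9 MEM@10 WB@11
I3 add r2 <- r3,r1: IF@6 ID@9 stall=0 (-) EX@10 MEM@11 WB@12
I4 mul r1 <- r1,r5: IF@9 ID@10 stall=0 (-) EX@11 MEM@12 WB@13
I5 ld r1 <- r3: IF@10 ID@11 stall=0 (-) EX@12 MEM@13 WB@14
I6 add r1 <- r2,r3: IF@11 ID@12 stall=0 (-) EX@13 MEM@14 WB@15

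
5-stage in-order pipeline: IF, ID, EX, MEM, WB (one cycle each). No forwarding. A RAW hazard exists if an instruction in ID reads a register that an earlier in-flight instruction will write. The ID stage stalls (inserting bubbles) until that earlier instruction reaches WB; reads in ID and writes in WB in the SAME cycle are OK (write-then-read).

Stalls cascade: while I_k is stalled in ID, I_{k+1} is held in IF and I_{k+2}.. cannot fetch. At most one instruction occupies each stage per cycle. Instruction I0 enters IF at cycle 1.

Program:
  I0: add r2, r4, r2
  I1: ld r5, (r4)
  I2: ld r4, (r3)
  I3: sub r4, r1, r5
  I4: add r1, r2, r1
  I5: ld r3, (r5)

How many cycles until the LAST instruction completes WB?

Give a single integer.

Answer: 11

Derivation:
I0 add r2 <- r4,r2: IF@1 ID@2 stall=0 (-) EX@3 MEM@4 WB@5
I1 ld r5 <- r4: IF@2 ID@3 stall=0 (-) EX@4 MEM@5 WB@6
I2 ld r4 <- r3: IF@3 ID@4 stall=0 (-) EX@5 MEM@6 WB@7
I3 sub r4 <- r1,r5: IF@4 ID@5 stall=1 (RAW on I1.r5 (WB@6)) EX@7 MEM@8 WB@9
I4 add r1 <- r2,r1: IF@5 ID@7 stall=0 (-) EX@8 MEM@9 WB@10
I5 ld r3 <- r5: IF@7 ID@8 stall=0 (-) EX@9 MEM@10 WB@11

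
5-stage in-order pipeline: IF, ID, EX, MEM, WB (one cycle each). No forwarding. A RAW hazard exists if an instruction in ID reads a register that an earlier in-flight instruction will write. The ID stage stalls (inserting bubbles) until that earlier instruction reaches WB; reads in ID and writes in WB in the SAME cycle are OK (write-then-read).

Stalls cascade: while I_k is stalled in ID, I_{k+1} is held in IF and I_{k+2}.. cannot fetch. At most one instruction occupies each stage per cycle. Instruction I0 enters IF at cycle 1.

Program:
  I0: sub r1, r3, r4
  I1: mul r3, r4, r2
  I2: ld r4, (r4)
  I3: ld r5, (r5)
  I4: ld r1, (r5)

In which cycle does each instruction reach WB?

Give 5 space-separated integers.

Answer: 5 6 7 8 11

Derivation:
I0 sub r1 <- r3,r4: IF@1 ID@2 stall=0 (-) EX@3 MEM@4 WB@5
I1 mul r3 <- r4,r2: IF@2 ID@3 stall=0 (-) EX@4 MEM@5 WB@6
I2 ld r4 <- r4: IF@3 ID@4 stall=0 (-) EX@5 MEM@6 WB@7
I3 ld r5 <- r5: IF@4 ID@5 stall=0 (-) EX@6 MEM@7 WB@8
I4 ld r1 <- r5: IF@5 ID@6 stall=2 (RAW on I3.r5 (WB@8)) EX@9 MEM@10 WB@11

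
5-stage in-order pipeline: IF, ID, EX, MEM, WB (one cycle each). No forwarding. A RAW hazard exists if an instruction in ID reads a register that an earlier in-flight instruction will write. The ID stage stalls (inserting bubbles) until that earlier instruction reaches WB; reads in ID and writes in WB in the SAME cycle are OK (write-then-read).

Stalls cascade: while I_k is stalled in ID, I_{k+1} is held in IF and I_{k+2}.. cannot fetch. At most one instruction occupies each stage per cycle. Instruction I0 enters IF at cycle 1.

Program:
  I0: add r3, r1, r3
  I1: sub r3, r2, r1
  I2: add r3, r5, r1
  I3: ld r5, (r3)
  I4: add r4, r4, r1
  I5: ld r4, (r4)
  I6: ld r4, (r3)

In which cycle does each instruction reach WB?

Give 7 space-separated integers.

I0 add r3 <- r1,r3: IF@1 ID@2 stall=0 (-) EX@3 MEM@4 WB@5
I1 sub r3 <- r2,r1: IF@2 ID@3 stall=0 (-) EX@4 MEM@5 WB@6
I2 add r3 <- r5,r1: IF@3 ID@4 stall=0 (-) EX@5 MEM@6 WB@7
I3 ld r5 <- r3: IF@4 ID@5 stall=2 (RAW on I2.r3 (WB@7)) EX@8 MEM@9 WB@10
I4 add r4 <- r4,r1: IF@5 ID@8 stall=0 (-) EX@9 MEM@10 WB@11
I5 ld r4 <- r4: IF@8 ID@9 stall=2 (RAW on I4.r4 (WB@11)) EX@12 MEM@13 WB@14
I6 ld r4 <- r3: IF@9 ID@12 stall=0 (-) EX@13 MEM@14 WB@15

Answer: 5 6 7 10 11 14 15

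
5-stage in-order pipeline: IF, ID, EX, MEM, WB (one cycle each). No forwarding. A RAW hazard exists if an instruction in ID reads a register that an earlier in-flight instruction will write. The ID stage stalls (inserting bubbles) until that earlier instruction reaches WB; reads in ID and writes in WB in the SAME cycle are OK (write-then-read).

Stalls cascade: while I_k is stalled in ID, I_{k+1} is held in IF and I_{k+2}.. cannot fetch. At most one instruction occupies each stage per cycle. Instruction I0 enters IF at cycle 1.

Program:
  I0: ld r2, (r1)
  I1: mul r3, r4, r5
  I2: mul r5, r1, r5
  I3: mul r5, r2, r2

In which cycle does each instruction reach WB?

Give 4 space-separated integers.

I0 ld r2 <- r1: IF@1 ID@2 stall=0 (-) EX@3 MEM@4 WB@5
I1 mul r3 <- r4,r5: IF@2 ID@3 stall=0 (-) EX@4 MEM@5 WB@6
I2 mul r5 <- r1,r5: IF@3 ID@4 stall=0 (-) EX@5 MEM@6 WB@7
I3 mul r5 <- r2,r2: IF@4 ID@5 stall=0 (-) EX@6 MEM@7 WB@8

Answer: 5 6 7 8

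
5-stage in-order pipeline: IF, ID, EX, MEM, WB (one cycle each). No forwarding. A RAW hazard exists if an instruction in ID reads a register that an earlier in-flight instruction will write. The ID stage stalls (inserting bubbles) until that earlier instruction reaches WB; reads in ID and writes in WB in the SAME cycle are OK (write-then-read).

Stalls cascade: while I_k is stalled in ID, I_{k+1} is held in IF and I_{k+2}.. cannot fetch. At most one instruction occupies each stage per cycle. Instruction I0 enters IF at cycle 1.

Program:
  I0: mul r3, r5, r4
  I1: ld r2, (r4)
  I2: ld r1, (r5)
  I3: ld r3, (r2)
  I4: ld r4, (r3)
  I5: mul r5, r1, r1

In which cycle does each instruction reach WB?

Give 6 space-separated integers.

Answer: 5 6 7 9 12 13

Derivation:
I0 mul r3 <- r5,r4: IF@1 ID@2 stall=0 (-) EX@3 MEM@4 WB@5
I1 ld r2 <- r4: IF@2 ID@3 stall=0 (-) EX@4 MEM@5 WB@6
I2 ld r1 <- r5: IF@3 ID@4 stall=0 (-) EX@5 MEM@6 WB@7
I3 ld r3 <- r2: IF@4 ID@5 stall=1 (RAW on I1.r2 (WB@6)) EX@7 MEM@8 WB@9
I4 ld r4 <- r3: IF@5 ID@7 stall=2 (RAW on I3.r3 (WB@9)) EX@10 MEM@11 WB@12
I5 mul r5 <- r1,r1: IF@7 ID@10 stall=0 (-) EX@11 MEM@12 WB@13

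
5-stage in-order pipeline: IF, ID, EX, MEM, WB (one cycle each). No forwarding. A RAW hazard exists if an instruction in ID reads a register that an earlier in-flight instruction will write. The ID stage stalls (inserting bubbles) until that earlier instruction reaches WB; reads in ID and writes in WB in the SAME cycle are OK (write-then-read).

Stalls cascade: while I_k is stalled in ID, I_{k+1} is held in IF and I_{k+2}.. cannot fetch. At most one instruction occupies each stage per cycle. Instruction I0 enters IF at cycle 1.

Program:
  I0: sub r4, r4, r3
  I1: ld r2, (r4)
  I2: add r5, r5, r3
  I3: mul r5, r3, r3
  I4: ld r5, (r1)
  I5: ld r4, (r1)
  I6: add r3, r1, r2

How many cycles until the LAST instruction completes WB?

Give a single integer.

I0 sub r4 <- r4,r3: IF@1 ID@2 stall=0 (-) EX@3 MEM@4 WB@5
I1 ld r2 <- r4: IF@2 ID@3 stall=2 (RAW on I0.r4 (WB@5)) EX@6 MEM@7 WB@8
I2 add r5 <- r5,r3: IF@3 ID@6 stall=0 (-) EX@7 MEM@8 WB@9
I3 mul r5 <- r3,r3: IF@6 ID@7 stall=0 (-) EX@8 MEM@9 WB@10
I4 ld r5 <- r1: IF@7 ID@8 stall=0 (-) EX@9 MEM@10 WB@11
I5 ld r4 <- r1: IF@8 ID@9 stall=0 (-) EX@10 MEM@11 WB@12
I6 add r3 <- r1,r2: IF@9 ID@10 stall=0 (-) EX@11 MEM@12 WB@13

Answer: 13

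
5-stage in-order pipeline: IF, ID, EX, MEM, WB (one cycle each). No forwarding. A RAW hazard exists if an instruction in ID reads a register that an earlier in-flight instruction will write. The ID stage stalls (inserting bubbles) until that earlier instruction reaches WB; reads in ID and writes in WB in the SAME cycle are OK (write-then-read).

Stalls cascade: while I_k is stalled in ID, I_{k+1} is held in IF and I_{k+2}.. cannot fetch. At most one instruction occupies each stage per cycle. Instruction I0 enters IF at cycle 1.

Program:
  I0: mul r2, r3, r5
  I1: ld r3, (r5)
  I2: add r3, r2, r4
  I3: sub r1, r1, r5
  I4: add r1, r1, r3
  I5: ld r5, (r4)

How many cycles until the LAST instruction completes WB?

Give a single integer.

Answer: 13

Derivation:
I0 mul r2 <- r3,r5: IF@1 ID@2 stall=0 (-) EX@3 MEM@4 WB@5
I1 ld r3 <- r5: IF@2 ID@3 stall=0 (-) EX@4 MEM@5 WB@6
I2 add r3 <- r2,r4: IF@3 ID@4 stall=1 (RAW on I0.r2 (WB@5)) EX@6 MEM@7 WB@8
I3 sub r1 <- r1,r5: IF@4 ID@6 stall=0 (-) EX@7 MEM@8 WB@9
I4 add r1 <- r1,r3: IF@6 ID@7 stall=2 (RAW on I3.r1 (WB@9)) EX@10 MEM@11 WB@12
I5 ld r5 <- r4: IF@7 ID@10 stall=0 (-) EX@11 MEM@12 WB@13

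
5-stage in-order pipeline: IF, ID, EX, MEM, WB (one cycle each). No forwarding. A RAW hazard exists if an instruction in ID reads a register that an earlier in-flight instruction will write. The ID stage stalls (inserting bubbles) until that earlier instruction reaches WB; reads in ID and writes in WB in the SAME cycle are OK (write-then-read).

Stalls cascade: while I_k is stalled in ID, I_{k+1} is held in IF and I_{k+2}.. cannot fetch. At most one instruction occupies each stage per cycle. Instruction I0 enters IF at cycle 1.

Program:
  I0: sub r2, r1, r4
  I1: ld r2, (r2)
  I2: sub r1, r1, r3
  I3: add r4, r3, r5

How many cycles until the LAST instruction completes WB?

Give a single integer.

Answer: 10

Derivation:
I0 sub r2 <- r1,r4: IF@1 ID@2 stall=0 (-) EX@3 MEM@4 WB@5
I1 ld r2 <- r2: IF@2 ID@3 stall=2 (RAW on I0.r2 (WB@5)) EX@6 MEM@7 WB@8
I2 sub r1 <- r1,r3: IF@3 ID@6 stall=0 (-) EX@7 MEM@8 WB@9
I3 add r4 <- r3,r5: IF@6 ID@7 stall=0 (-) EX@8 MEM@9 WB@10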